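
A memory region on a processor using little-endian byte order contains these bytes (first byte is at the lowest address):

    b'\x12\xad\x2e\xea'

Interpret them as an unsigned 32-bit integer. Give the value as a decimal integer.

Little-endian stores the least-significant byte at the lowest address.
Reassemble most-significant byte first: EA 2E AD 12 → 0xEA2EAD12.
0xEA2EAD12 = 3928927506.

3928927506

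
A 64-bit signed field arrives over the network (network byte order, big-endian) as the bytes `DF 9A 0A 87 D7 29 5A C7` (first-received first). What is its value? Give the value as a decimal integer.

-2334541878291506489

Big-endian: lowest address holds the most-significant byte.
The bytes are already most-significant first: 0xDF9A0A87D7295AC7.
Top bit is set, so as a signed 64-bit value this is 0xDF9A0A87D7295AC7 − 2^64 = -2334541878291506489.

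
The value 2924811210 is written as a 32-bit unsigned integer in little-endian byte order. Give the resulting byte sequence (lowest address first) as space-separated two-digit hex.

CA 13 55 AE

2924811210 in hexadecimal, padded to 32 bits, is 0xAE5513CA.
Split into bytes (most-significant first): AE 55 13 CA.
Little-endian stores the least-significant byte at the lowest address.
So at ascending addresses the bytes are CA 13 55 AE.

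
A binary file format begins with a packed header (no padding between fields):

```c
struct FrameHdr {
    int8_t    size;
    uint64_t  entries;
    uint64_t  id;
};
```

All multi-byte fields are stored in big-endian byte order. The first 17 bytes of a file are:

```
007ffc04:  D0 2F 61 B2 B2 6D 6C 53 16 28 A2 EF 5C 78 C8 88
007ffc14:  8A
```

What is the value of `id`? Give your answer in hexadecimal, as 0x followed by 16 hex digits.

0x28A2EF5C78C8888A

`id` follows `size` (1 B), `entries` (8 B), so it starts at offset 1 + 8 = 9 and occupies 8 bytes.
Bytes at offsets 9..16: 28 A2 EF 5C 78 C8 88 8A.
In big-endian order the high byte comes first in memory.
The bytes are already most-significant first: 0x28A2EF5C78C8888A.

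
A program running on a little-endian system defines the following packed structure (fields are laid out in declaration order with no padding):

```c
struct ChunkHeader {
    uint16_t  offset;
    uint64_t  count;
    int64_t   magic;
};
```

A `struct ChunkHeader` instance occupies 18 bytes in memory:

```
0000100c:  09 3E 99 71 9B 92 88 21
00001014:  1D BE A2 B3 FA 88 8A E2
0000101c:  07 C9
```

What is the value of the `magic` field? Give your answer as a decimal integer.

`magic` follows `offset` (2 B), `count` (8 B), so it starts at offset 2 + 8 = 10 and occupies 8 bytes.
Bytes at offsets 10..17: A2 B3 FA 88 8A E2 07 C9.
Little-endian stores the least-significant byte at the lowest address.
Reassemble most-significant byte first: C9 07 E2 8A 88 FA B3 A2 → 0xC907E28A88FAB3A2.
Top bit is set, so as a signed 64-bit value this is 0xC907E28A88FAB3A2 − 2^64 = -3960948262617566302.

-3960948262617566302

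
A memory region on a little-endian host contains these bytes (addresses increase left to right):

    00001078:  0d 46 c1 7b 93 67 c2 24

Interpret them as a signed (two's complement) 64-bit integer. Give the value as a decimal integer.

Little-endian: lowest address holds the least-significant byte.
Reassemble most-significant byte first: 24 C2 67 93 7B C1 46 0D → 0x24C267937BC1460D.
0x24C267937BC1460D = 2648793413981390349.

2648793413981390349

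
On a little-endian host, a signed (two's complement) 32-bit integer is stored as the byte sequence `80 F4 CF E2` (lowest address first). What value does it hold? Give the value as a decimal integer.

Little-endian: lowest address holds the least-significant byte.
Reassemble most-significant byte first: E2 CF F4 80 → 0xE2CFF480.
Top bit is set, so as a signed 32-bit value this is 0xE2CFF480 − 2^32 = -489687936.

-489687936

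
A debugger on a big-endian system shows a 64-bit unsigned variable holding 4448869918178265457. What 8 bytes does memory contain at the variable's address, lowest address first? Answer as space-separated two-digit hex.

3D BD 8F 9E 94 EF C9 71

4448869918178265457 in hexadecimal, padded to 64 bits, is 0x3DBD8F9E94EFC971.
Split into bytes (most-significant first): 3D BD 8F 9E 94 EF C9 71.
In big-endian order the high byte comes first in memory.
So the memory order matches the most-significant-first order: 3D BD 8F 9E 94 EF C9 71.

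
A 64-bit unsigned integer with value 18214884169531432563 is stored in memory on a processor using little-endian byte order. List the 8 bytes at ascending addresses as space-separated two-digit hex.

73 9E CE 45 A5 44 C8 FC

18214884169531432563 in hexadecimal, padded to 64 bits, is 0xFCC844A545CE9E73.
Split into bytes (most-significant first): FC C8 44 A5 45 CE 9E 73.
Little-endian stores the least-significant byte at the lowest address.
So at ascending addresses the bytes are 73 9E CE 45 A5 44 C8 FC.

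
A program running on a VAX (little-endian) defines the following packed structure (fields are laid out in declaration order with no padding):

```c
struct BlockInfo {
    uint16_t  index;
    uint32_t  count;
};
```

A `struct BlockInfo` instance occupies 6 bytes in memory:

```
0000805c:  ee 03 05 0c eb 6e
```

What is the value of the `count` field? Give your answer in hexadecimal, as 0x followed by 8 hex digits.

`count` follows `index` (2 bytes), so it starts at byte offset 2 and occupies 4 bytes.
Bytes at offsets 2..5: 05 0C EB 6E.
In little-endian order the low byte comes first in memory.
Reassemble most-significant byte first: 6E EB 0C 05 → 0x6EEB0C05.

0x6EEB0C05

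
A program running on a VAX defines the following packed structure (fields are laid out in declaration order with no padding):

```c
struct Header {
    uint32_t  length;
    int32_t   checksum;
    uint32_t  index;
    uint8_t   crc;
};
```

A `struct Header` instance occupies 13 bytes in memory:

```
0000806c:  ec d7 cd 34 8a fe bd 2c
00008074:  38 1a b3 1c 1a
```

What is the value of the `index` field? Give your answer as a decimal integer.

481499704

`index` follows `length` (4 B), `checksum` (4 B), so it starts at offset 4 + 4 = 8 and occupies 4 bytes.
Bytes at offsets 8..11: 38 1A B3 1C.
Little-endian stores the least-significant byte at the lowest address.
Reassemble most-significant byte first: 1C B3 1A 38 → 0x1CB31A38.
0x1CB31A38 = 481499704.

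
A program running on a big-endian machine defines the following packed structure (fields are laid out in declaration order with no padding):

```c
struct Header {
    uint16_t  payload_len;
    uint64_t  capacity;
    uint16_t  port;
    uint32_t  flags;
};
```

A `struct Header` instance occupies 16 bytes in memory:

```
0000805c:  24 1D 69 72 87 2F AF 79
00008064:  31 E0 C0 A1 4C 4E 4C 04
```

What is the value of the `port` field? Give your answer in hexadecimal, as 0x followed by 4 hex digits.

`port` follows `payload_len` (2 B), `capacity` (8 B), so it starts at offset 2 + 8 = 10 and occupies 2 bytes.
Bytes at offsets 10..11: C0 A1.
Big-endian stores the most-significant byte at the lowest address.
The bytes are already most-significant first: 0xC0A1.

0xC0A1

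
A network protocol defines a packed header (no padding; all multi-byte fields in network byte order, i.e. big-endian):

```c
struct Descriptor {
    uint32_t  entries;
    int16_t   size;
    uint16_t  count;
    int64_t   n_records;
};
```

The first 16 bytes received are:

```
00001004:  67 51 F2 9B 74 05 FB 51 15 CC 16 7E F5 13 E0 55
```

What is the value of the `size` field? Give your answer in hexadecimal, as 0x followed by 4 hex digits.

`size` follows `entries` (4 bytes), so it starts at byte offset 4 and occupies 2 bytes.
Bytes at offsets 4..5: 74 05.
Big-endian stores the most-significant byte at the lowest address.
The bytes are already most-significant first: 0x7405.

0x7405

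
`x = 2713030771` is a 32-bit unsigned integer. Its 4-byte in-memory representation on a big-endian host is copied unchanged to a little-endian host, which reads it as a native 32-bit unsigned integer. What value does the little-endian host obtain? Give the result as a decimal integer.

2713030771 in 32-bit hexadecimal is 0xA1B59073.
Stored big-endian, the bytes at ascending addresses are A1 B5 90 73.
Read back as little-endian, the first byte is least significant, giving 0x7390B5A1.
0x7390B5A1 = 1938863521.

1938863521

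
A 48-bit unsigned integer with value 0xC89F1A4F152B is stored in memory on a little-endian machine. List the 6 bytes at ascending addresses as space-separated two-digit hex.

2B 15 4F 1A 9F C8

Split into bytes (most-significant first): C8 9F 1A 4F 15 2B.
In little-endian order the low byte comes first in memory.
So at ascending addresses the bytes are 2B 15 4F 1A 9F C8.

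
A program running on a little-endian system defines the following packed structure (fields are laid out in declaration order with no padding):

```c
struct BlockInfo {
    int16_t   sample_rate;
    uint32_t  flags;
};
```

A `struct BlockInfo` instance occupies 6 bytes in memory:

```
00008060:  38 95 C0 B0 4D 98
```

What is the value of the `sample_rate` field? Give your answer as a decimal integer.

-27336

`sample_rate` is the first field, at byte offset 0, occupying 2 bytes.
Bytes at offsets 0..1: 38 95.
Little-endian: lowest address holds the least-significant byte.
Reassemble most-significant byte first: 95 38 → 0x9538.
Top bit is set, so as a signed 16-bit value this is 0x9538 − 2^16 = -27336.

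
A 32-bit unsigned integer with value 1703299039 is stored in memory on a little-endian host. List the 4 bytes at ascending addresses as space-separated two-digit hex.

1703299039 in hexadecimal, padded to 32 bits, is 0x658647DF.
Split into bytes (most-significant first): 65 86 47 DF.
Little-endian: lowest address holds the least-significant byte.
So at ascending addresses the bytes are DF 47 86 65.

DF 47 86 65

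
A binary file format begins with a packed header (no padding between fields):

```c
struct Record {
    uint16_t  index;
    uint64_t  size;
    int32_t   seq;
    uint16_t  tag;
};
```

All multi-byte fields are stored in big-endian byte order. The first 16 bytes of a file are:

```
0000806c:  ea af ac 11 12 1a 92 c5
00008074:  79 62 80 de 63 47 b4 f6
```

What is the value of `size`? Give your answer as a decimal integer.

`size` follows `index` (2 bytes), so it starts at byte offset 2 and occupies 8 bytes.
Bytes at offsets 2..9: AC 11 12 1A 92 C5 79 62.
Big-endian: lowest address holds the most-significant byte.
The bytes are already most-significant first: 0xAC11121A92C57962.
0xAC11121A92C57962 = 12398711154468551010.

12398711154468551010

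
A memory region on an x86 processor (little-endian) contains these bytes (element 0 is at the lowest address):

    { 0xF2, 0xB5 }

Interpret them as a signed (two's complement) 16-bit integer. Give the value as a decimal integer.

Little-endian stores the least-significant byte at the lowest address.
Reassemble most-significant byte first: B5 F2 → 0xB5F2.
Top bit is set, so as a signed 16-bit value this is 0xB5F2 − 2^16 = -18958.

-18958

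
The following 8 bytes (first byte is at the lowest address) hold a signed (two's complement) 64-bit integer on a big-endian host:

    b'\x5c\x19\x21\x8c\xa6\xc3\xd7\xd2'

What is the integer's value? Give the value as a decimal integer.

6636372413884127186

Big-endian stores the most-significant byte at the lowest address.
The bytes are already most-significant first: 0x5C19218CA6C3D7D2.
0x5C19218CA6C3D7D2 = 6636372413884127186.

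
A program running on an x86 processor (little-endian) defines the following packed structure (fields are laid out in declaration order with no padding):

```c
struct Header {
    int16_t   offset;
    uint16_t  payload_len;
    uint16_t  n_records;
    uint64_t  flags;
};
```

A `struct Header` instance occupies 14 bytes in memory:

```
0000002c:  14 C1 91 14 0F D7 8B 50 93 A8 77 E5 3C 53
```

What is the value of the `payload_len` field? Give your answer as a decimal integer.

`payload_len` follows `offset` (2 bytes), so it starts at byte offset 2 and occupies 2 bytes.
Bytes at offsets 2..3: 91 14.
In little-endian order the low byte comes first in memory.
Reassemble most-significant byte first: 14 91 → 0x1491.
0x1491 = 5265.

5265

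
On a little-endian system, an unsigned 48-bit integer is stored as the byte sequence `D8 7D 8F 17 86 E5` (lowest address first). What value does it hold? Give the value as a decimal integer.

Little-endian: lowest address holds the least-significant byte.
Reassemble most-significant byte first: E5 86 17 8F 7D D8 → 0xE586178F7DD8.
0xE586178F7DD8 = 252364083658200.

252364083658200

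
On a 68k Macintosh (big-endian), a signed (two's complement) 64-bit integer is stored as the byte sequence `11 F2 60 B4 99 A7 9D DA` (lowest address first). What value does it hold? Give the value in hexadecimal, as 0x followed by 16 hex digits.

0x11F260B499A79DDA

Big-endian: lowest address holds the most-significant byte.
The bytes are already most-significant first: 0x11F260B499A79DDA.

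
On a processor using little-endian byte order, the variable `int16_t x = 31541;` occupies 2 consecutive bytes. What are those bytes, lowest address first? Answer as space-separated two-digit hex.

35 7B

31541 in hexadecimal, padded to 16 bits, is 0x7B35.
Split into bytes (most-significant first): 7B 35.
Little-endian: lowest address holds the least-significant byte.
So at ascending addresses the bytes are 35 7B.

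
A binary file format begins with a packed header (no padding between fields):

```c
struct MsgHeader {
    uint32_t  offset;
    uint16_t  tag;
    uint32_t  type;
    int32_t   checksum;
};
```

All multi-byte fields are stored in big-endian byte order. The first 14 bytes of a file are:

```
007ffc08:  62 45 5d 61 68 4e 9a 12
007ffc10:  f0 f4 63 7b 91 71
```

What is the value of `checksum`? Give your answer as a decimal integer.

1669042545

`checksum` follows `offset` (4 B), `tag` (2 B), `type` (4 B), so it starts at offset 4 + 2 + 4 = 10 and occupies 4 bytes.
Bytes at offsets 10..13: 63 7B 91 71.
Big-endian stores the most-significant byte at the lowest address.
The bytes are already most-significant first: 0x637B9171.
0x637B9171 = 1669042545.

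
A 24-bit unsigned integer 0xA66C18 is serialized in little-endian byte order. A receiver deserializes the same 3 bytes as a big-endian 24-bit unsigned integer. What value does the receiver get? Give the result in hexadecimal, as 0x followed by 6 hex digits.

Stored little-endian, the bytes at ascending addresses are 18 6C A6.
Read back as big-endian, the last byte is least significant, giving 0x186CA6.

0x186CA6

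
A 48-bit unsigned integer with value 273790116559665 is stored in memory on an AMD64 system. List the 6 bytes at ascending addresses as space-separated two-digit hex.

31 FB A3 BA 02 F9

273790116559665 in hexadecimal, padded to 48 bits, is 0xF902BAA3FB31.
Split into bytes (most-significant first): F9 02 BA A3 FB 31.
In little-endian order the low byte comes first in memory.
So at ascending addresses the bytes are 31 FB A3 BA 02 F9.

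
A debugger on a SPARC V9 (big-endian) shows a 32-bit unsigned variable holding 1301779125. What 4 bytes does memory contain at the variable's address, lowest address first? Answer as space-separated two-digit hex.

1301779125 in hexadecimal, padded to 32 bits, is 0x4D9792B5.
Split into bytes (most-significant first): 4D 97 92 B5.
Big-endian stores the most-significant byte at the lowest address.
So the memory order matches the most-significant-first order: 4D 97 92 B5.

4D 97 92 B5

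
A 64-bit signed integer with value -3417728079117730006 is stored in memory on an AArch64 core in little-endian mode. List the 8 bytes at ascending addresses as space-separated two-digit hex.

2A 3F 4F 81 6B CA 91 D0

Two's complement of -3417728079117730006 in 64 bits: 3417728079117730006 = 0x2F6E35947EB0C0D6; invert → 0xD091CA6B814F3F29; add 1 → 0xD091CA6B814F3F2A.
Split into bytes (most-significant first): D0 91 CA 6B 81 4F 3F 2A.
Little-endian: lowest address holds the least-significant byte.
So at ascending addresses the bytes are 2A 3F 4F 81 6B CA 91 D0.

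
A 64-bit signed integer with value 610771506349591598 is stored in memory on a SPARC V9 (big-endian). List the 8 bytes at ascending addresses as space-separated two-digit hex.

08 79 E5 72 F2 E5 CC 2E

610771506349591598 in hexadecimal, padded to 64 bits, is 0x0879E572F2E5CC2E.
Split into bytes (most-significant first): 08 79 E5 72 F2 E5 CC 2E.
Big-endian stores the most-significant byte at the lowest address.
So the memory order matches the most-significant-first order: 08 79 E5 72 F2 E5 CC 2E.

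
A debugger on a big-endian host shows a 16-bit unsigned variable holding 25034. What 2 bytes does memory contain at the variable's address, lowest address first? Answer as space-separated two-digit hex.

61 CA

25034 in hexadecimal, padded to 16 bits, is 0x61CA.
Split into bytes (most-significant first): 61 CA.
Big-endian: lowest address holds the most-significant byte.
So the memory order matches the most-significant-first order: 61 CA.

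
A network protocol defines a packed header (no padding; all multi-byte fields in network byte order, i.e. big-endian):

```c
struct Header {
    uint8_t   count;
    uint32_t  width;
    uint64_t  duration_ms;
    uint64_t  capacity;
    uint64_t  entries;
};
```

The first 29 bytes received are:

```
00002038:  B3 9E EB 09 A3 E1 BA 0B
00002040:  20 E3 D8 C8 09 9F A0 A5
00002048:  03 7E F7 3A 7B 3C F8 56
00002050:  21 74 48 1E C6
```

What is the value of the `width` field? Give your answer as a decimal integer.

`width` follows `count` (1 byte), so it starts at byte offset 1 and occupies 4 bytes.
Bytes at offsets 1..4: 9E EB 09 A3.
Big-endian: lowest address holds the most-significant byte.
The bytes are already most-significant first: 0x9EEB09A3.
0x9EEB09A3 = 2666203555.

2666203555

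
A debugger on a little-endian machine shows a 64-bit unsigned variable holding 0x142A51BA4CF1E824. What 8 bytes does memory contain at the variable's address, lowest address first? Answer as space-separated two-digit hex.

Split into bytes (most-significant first): 14 2A 51 BA 4C F1 E8 24.
Little-endian: lowest address holds the least-significant byte.
So at ascending addresses the bytes are 24 E8 F1 4C BA 51 2A 14.

24 E8 F1 4C BA 51 2A 14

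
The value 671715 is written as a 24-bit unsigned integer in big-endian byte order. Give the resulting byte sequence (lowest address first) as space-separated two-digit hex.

0A 3F E3

671715 in hexadecimal, padded to 24 bits, is 0x0A3FE3.
Split into bytes (most-significant first): 0A 3F E3.
In big-endian order the high byte comes first in memory.
So the memory order matches the most-significant-first order: 0A 3F E3.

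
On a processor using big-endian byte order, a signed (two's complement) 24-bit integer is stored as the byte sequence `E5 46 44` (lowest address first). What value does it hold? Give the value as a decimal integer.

In big-endian order the high byte comes first in memory.
The bytes are already most-significant first: 0xE54644.
Top bit is set, so as a signed 24-bit value this is 0xE54644 − 2^24 = -1751484.

-1751484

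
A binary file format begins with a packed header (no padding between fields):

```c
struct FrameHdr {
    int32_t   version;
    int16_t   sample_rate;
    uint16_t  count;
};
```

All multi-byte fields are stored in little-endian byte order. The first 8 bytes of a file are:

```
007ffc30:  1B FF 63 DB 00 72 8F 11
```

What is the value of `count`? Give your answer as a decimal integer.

4495

`count` follows `version` (4 B), `sample_rate` (2 B), so it starts at offset 4 + 2 = 6 and occupies 2 bytes.
Bytes at offsets 6..7: 8F 11.
Little-endian: lowest address holds the least-significant byte.
Reassemble most-significant byte first: 11 8F → 0x118F.
0x118F = 4495.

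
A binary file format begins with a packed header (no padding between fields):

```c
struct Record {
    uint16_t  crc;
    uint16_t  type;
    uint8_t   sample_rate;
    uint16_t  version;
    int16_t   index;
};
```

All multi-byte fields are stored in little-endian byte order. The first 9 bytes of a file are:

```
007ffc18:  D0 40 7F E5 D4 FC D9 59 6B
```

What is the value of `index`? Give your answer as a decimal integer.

27481

`index` follows `crc` (2 B), `type` (2 B), `sample_rate` (1 B), `version` (2 B), so it starts at offset 2 + 2 + 1 + 2 = 7 and occupies 2 bytes.
Bytes at offsets 7..8: 59 6B.
Little-endian: lowest address holds the least-significant byte.
Reassemble most-significant byte first: 6B 59 → 0x6B59.
0x6B59 = 27481.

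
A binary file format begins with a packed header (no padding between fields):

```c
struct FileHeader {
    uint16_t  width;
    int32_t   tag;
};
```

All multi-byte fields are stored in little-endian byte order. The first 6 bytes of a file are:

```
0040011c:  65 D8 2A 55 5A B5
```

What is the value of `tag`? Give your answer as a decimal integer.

`tag` follows `width` (2 bytes), so it starts at byte offset 2 and occupies 4 bytes.
Bytes at offsets 2..5: 2A 55 5A B5.
In little-endian order the low byte comes first in memory.
Reassemble most-significant byte first: B5 5A 55 2A → 0xB55A552A.
Top bit is set, so as a signed 32-bit value this is 0xB55A552A − 2^32 = -1252371158.

-1252371158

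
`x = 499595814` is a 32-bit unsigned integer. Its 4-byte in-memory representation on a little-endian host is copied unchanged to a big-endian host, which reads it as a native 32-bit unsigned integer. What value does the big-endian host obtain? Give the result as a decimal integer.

641386269

499595814 in 32-bit hexadecimal is 0x1DC73A26.
Stored little-endian, the bytes at ascending addresses are 26 3A C7 1D.
Read back as big-endian, the last byte is least significant, giving 0x263AC71D.
0x263AC71D = 641386269.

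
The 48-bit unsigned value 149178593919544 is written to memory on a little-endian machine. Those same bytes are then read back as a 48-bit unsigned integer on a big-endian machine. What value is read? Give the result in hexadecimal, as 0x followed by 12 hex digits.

149178593919544 in 48-bit hexadecimal is 0x87AD59194238.
Stored little-endian, the bytes at ascending addresses are 38 42 19 59 AD 87.
Read back as big-endian, the last byte is least significant, giving 0x38421959AD87.

0x38421959AD87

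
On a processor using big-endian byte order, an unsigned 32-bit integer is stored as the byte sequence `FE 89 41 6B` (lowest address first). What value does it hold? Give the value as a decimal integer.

4270408043

In big-endian order the high byte comes first in memory.
The bytes are already most-significant first: 0xFE89416B.
0xFE89416B = 4270408043.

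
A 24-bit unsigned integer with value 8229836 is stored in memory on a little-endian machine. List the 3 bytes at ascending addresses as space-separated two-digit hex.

8229836 in hexadecimal, padded to 24 bits, is 0x7D93CC.
Split into bytes (most-significant first): 7D 93 CC.
In little-endian order the low byte comes first in memory.
So at ascending addresses the bytes are CC 93 7D.

CC 93 7D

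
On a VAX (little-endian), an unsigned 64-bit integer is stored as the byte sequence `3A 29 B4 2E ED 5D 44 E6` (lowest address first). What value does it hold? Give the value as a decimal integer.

Little-endian: lowest address holds the least-significant byte.
Reassemble most-significant byte first: E6 44 5D ED 2E B4 29 3A → 0xE6445DED2EB4293A.
0xE6445DED2EB4293A = 16592490200411941178.

16592490200411941178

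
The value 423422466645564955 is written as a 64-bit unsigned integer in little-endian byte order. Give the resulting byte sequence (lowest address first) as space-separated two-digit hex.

1B 1E 54 72 7D 4C E0 05

423422466645564955 in hexadecimal, padded to 64 bits, is 0x05E04C7D72541E1B.
Split into bytes (most-significant first): 05 E0 4C 7D 72 54 1E 1B.
Little-endian stores the least-significant byte at the lowest address.
So at ascending addresses the bytes are 1B 1E 54 72 7D 4C E0 05.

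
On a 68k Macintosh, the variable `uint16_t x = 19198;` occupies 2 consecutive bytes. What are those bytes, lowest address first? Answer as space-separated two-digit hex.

19198 in hexadecimal, padded to 16 bits, is 0x4AFE.
Split into bytes (most-significant first): 4A FE.
In big-endian order the high byte comes first in memory.
So the memory order matches the most-significant-first order: 4A FE.

4A FE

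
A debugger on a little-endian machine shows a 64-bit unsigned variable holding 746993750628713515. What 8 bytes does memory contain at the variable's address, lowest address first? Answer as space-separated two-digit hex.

746993750628713515 in hexadecimal, padded to 64 bits, is 0x0A5DDADBC3A9442B.
Split into bytes (most-significant first): 0A 5D DA DB C3 A9 44 2B.
Little-endian: lowest address holds the least-significant byte.
So at ascending addresses the bytes are 2B 44 A9 C3 DB DA 5D 0A.

2B 44 A9 C3 DB DA 5D 0A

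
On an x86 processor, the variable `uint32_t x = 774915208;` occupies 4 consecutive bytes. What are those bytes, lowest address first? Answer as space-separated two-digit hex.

774915208 in hexadecimal, padded to 32 bits, is 0x2E304488.
Split into bytes (most-significant first): 2E 30 44 88.
In little-endian order the low byte comes first in memory.
So at ascending addresses the bytes are 88 44 30 2E.

88 44 30 2E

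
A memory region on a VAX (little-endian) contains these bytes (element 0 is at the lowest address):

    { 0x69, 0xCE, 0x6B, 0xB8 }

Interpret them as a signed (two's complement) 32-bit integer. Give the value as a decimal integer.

In little-endian order the low byte comes first in memory.
Reassemble most-significant byte first: B8 6B CE 69 → 0xB86BCE69.
Top bit is set, so as a signed 32-bit value this is 0xB86BCE69 − 2^32 = -1200894359.

-1200894359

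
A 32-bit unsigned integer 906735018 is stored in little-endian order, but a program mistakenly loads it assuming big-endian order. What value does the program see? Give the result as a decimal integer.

906735018 in 32-bit hexadecimal is 0x360BADAA.
Stored little-endian, the bytes at ascending addresses are AA AD 0B 36.
Read back as big-endian, the last byte is least significant, giving 0xAAAD0B36.
0xAAAD0B36 = 2863467318.

2863467318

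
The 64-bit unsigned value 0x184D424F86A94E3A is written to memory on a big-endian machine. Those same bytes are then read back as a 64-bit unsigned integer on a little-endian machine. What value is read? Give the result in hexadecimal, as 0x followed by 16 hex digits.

0x3A4EA9864F424D18

Stored big-endian, the bytes at ascending addresses are 18 4D 42 4F 86 A9 4E 3A.
Read back as little-endian, the first byte is least significant, giving 0x3A4EA9864F424D18.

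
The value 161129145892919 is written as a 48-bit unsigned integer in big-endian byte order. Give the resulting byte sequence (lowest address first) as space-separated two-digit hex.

161129145892919 in hexadecimal, padded to 48 bits, is 0x928BCD810037.
Split into bytes (most-significant first): 92 8B CD 81 00 37.
Big-endian: lowest address holds the most-significant byte.
So the memory order matches the most-significant-first order: 92 8B CD 81 00 37.

92 8B CD 81 00 37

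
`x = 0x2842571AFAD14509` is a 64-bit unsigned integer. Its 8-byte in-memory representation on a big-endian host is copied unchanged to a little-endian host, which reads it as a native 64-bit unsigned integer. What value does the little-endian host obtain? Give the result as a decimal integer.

Stored big-endian, the bytes at ascending addresses are 28 42 57 1A FA D1 45 09.
Read back as little-endian, the first byte is least significant, giving 0x0945D1FA1A574228.
0x0945D1FA1A574228 = 668170991848342056.

668170991848342056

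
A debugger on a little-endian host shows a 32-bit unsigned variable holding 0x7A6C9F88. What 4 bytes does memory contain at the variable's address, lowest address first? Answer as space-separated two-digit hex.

Split into bytes (most-significant first): 7A 6C 9F 88.
Little-endian: lowest address holds the least-significant byte.
So at ascending addresses the bytes are 88 9F 6C 7A.

88 9F 6C 7A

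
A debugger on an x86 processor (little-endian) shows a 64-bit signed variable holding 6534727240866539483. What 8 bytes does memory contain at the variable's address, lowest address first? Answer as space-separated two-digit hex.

6534727240866539483 in hexadecimal, padded to 64 bits, is 0x5AB003CD97EB27DB.
Split into bytes (most-significant first): 5A B0 03 CD 97 EB 27 DB.
Little-endian stores the least-significant byte at the lowest address.
So at ascending addresses the bytes are DB 27 EB 97 CD 03 B0 5A.

DB 27 EB 97 CD 03 B0 5A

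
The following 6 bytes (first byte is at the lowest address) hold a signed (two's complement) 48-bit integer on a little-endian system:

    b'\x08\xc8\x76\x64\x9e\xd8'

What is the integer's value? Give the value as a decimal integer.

Little-endian stores the least-significant byte at the lowest address.
Reassemble most-significant byte first: D8 9E 64 76 C8 08 → 0xD89E6476C808.
Top bit is set, so as a signed 48-bit value this is 0xD89E6476C808 − 2^48 = -43300174772216.

-43300174772216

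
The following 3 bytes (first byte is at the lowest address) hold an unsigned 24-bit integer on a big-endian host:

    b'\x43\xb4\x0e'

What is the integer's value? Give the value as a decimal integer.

4437006

In big-endian order the high byte comes first in memory.
The bytes are already most-significant first: 0x43B40E.
0x43B40E = 4437006.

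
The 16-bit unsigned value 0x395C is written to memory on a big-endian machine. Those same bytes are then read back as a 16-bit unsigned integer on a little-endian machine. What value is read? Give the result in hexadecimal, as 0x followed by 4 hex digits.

Stored big-endian, the bytes at ascending addresses are 39 5C.
Read back as little-endian, the first byte is least significant, giving 0x5C39.

0x5C39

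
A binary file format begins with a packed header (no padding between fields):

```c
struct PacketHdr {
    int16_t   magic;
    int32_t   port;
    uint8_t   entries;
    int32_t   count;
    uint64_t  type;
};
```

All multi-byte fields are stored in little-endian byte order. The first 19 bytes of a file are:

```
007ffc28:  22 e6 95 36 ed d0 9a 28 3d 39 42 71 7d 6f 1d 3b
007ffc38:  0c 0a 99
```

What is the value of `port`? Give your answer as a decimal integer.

`port` follows `magic` (2 bytes), so it starts at byte offset 2 and occupies 4 bytes.
Bytes at offsets 2..5: 95 36 ED D0.
Little-endian: lowest address holds the least-significant byte.
Reassemble most-significant byte first: D0 ED 36 95 → 0xD0ED3695.
Top bit is set, so as a signed 32-bit value this is 0xD0ED3695 − 2^32 = -789760363.

-789760363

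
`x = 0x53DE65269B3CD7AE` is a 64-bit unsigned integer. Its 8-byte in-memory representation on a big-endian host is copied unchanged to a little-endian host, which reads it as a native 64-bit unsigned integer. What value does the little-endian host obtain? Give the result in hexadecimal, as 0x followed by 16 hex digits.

0xAED73C9B2665DE53

Stored big-endian, the bytes at ascending addresses are 53 DE 65 26 9B 3C D7 AE.
Read back as little-endian, the first byte is least significant, giving 0xAED73C9B2665DE53.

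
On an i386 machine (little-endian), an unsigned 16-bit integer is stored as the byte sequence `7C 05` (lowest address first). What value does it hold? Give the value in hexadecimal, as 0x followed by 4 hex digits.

0x057C

Little-endian: lowest address holds the least-significant byte.
Reassemble most-significant byte first: 05 7C → 0x057C.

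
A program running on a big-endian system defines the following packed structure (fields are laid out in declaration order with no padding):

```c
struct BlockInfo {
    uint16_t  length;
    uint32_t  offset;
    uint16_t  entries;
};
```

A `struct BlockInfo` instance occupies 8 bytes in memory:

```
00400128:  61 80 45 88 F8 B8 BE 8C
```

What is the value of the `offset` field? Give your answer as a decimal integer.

1166604472

`offset` follows `length` (2 bytes), so it starts at byte offset 2 and occupies 4 bytes.
Bytes at offsets 2..5: 45 88 F8 B8.
Big-endian: lowest address holds the most-significant byte.
The bytes are already most-significant first: 0x4588F8B8.
0x4588F8B8 = 1166604472.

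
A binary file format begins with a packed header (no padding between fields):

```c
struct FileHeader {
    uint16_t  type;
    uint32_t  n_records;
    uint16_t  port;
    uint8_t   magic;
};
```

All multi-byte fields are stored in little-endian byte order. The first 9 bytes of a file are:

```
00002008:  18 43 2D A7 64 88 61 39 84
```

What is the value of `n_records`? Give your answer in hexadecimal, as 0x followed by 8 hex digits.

0x8864A72D

`n_records` follows `type` (2 bytes), so it starts at byte offset 2 and occupies 4 bytes.
Bytes at offsets 2..5: 2D A7 64 88.
Little-endian stores the least-significant byte at the lowest address.
Reassemble most-significant byte first: 88 64 A7 2D → 0x8864A72D.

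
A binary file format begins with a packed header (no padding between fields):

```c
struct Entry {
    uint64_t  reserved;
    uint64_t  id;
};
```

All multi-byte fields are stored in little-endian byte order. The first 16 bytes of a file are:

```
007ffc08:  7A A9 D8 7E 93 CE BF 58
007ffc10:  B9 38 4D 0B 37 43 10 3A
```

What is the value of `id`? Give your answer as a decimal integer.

4183917957519063225

`id` follows `reserved` (8 bytes), so it starts at byte offset 8 and occupies 8 bytes.
Bytes at offsets 8..15: B9 38 4D 0B 37 43 10 3A.
Little-endian stores the least-significant byte at the lowest address.
Reassemble most-significant byte first: 3A 10 43 37 0B 4D 38 B9 → 0x3A1043370B4D38B9.
0x3A1043370B4D38B9 = 4183917957519063225.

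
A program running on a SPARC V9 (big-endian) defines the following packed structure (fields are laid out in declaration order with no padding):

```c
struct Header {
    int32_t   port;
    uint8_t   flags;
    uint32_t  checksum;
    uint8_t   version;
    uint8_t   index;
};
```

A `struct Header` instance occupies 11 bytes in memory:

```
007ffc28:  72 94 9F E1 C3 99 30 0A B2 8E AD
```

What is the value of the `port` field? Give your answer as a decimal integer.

`port` is the first field, at byte offset 0, occupying 4 bytes.
Bytes at offsets 0..3: 72 94 9F E1.
In big-endian order the high byte comes first in memory.
The bytes are already most-significant first: 0x72949FE1.
0x72949FE1 = 1922342881.

1922342881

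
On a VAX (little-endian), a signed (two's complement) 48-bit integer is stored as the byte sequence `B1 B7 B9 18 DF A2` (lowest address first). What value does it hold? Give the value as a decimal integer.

-102395900479567

In little-endian order the low byte comes first in memory.
Reassemble most-significant byte first: A2 DF 18 B9 B7 B1 → 0xA2DF18B9B7B1.
Top bit is set, so as a signed 48-bit value this is 0xA2DF18B9B7B1 − 2^48 = -102395900479567.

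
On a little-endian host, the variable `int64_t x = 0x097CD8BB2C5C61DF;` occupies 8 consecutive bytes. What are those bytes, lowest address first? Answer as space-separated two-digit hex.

DF 61 5C 2C BB D8 7C 09

Split into bytes (most-significant first): 09 7C D8 BB 2C 5C 61 DF.
Little-endian: lowest address holds the least-significant byte.
So at ascending addresses the bytes are DF 61 5C 2C BB D8 7C 09.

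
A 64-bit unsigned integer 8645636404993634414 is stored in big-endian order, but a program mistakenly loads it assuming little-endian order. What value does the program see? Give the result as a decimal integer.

8645636404993634414 in 64-bit hexadecimal is 0x77FB7880F8D4B06E.
Stored big-endian, the bytes at ascending addresses are 77 FB 78 80 F8 D4 B0 6E.
Read back as little-endian, the first byte is least significant, giving 0x6EB0D4F88078FB77.
0x6EB0D4F88078FB77 = 7976109103845538679.

7976109103845538679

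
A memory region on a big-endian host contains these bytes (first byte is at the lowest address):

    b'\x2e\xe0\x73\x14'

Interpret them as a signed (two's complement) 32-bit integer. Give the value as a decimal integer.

Big-endian stores the most-significant byte at the lowest address.
The bytes are already most-significant first: 0x2EE07314.
0x2EE07314 = 786461460.

786461460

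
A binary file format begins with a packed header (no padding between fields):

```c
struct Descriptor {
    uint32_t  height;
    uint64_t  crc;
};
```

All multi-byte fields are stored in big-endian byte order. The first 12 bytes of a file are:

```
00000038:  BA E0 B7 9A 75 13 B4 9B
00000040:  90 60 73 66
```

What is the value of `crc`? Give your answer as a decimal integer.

`crc` follows `height` (4 bytes), so it starts at byte offset 4 and occupies 8 bytes.
Bytes at offsets 4..11: 75 13 B4 9B 90 60 73 66.
Big-endian stores the most-significant byte at the lowest address.
The bytes are already most-significant first: 0x7513B49B90607366.
0x7513B49B90607366 = 8436285107230241638.

8436285107230241638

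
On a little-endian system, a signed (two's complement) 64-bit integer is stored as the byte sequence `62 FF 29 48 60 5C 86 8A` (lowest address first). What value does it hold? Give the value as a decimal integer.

-8464976880998940830

Little-endian stores the least-significant byte at the lowest address.
Reassemble most-significant byte first: 8A 86 5C 60 48 29 FF 62 → 0x8A865C604829FF62.
Top bit is set, so as a signed 64-bit value this is 0x8A865C604829FF62 − 2^64 = -8464976880998940830.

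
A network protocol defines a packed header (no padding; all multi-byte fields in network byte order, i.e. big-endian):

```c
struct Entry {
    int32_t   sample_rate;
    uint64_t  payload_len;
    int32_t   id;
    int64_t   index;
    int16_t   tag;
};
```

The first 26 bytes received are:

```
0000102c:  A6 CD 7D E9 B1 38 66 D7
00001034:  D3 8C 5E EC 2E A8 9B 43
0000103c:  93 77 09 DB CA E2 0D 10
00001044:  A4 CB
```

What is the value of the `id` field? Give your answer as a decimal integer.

`id` follows `sample_rate` (4 B), `payload_len` (8 B), so it starts at offset 4 + 8 = 12 and occupies 4 bytes.
Bytes at offsets 12..15: 2E A8 9B 43.
Big-endian stores the most-significant byte at the lowest address.
The bytes are already most-significant first: 0x2EA89B43.
0x2EA89B43 = 782801731.

782801731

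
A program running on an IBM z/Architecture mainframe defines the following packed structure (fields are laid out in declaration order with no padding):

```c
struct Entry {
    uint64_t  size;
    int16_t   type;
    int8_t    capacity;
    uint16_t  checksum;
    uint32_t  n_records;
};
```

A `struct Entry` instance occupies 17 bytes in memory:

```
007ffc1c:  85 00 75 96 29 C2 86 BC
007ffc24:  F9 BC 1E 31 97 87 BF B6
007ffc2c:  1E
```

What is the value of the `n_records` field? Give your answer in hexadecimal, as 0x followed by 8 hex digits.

0x87BFB61E

`n_records` follows `size` (8 B), `type` (2 B), `capacity` (1 B), `checksum` (2 B), so it starts at offset 8 + 2 + 1 + 2 = 13 and occupies 4 bytes.
Bytes at offsets 13..16: 87 BF B6 1E.
Big-endian stores the most-significant byte at the lowest address.
The bytes are already most-significant first: 0x87BFB61E.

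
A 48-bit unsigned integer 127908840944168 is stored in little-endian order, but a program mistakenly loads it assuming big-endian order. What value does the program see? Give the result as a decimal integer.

44195332576628

127908840944168 in 48-bit hexadecimal is 0x745519073228.
Stored little-endian, the bytes at ascending addresses are 28 32 07 19 55 74.
Read back as big-endian, the last byte is least significant, giving 0x283207195574.
0x283207195574 = 44195332576628.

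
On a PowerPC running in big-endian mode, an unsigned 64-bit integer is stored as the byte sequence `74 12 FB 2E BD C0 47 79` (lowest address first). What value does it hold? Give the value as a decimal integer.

In big-endian order the high byte comes first in memory.
The bytes are already most-significant first: 0x7412FB2EBDC04779.
0x7412FB2EBDC04779 = 8364023636150994809.

8364023636150994809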